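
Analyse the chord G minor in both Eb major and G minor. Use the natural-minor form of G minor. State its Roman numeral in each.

iii in Eb major; i in G minor

The scale of Eb major is Eb F G Ab Bb C D; G is degree 3, and the triad built there (G-Bb-D) is minor, so it is iii.
The scale of G minor (natural minor) is G A Bb C D Eb F; G is degree 1, and the triad built there (G-Bb-D) is minor, so it is i.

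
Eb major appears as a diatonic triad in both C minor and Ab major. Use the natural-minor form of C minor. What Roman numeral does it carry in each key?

The scale of C minor (natural minor) is C D Eb F G Ab Bb; Eb is degree 3, and the triad built there (Eb-G-Bb) is major, so it is III.
The scale of Ab major is Ab Bb C Db Eb F G; Eb is degree 5, and the triad built there (Eb-G-Bb) is major, so it is V.

III in C minor; V in Ab major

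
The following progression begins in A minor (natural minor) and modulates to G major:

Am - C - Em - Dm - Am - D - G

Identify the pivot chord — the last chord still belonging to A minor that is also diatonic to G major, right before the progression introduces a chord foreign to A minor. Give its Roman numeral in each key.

Chords diatonic to A minor: Am, Bdim, C, Dm, Em, F, G.
Reading the progression, the first chord not in that set is D, so the modulation leaves A minor there.
The chord immediately before D is Am, which is diatonic to both keys: i in A minor and ii in G major.

Am — i in A minor, ii in G major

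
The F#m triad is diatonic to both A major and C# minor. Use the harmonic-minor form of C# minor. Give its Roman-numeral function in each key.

vi in A major; iv in C# minor

The scale of A major is A B C# D E F# G#; F# is degree 6, and the triad built there (F#-A-C#) is minor, so it is vi.
The scale of C# minor (harmonic minor) is C# D# E F# G# A B#; F# is degree 4, and the triad built there (F#-A-C#) is minor, so it is iv.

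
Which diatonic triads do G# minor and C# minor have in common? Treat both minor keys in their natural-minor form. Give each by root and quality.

Triads in G# minor (natural minor): G# minor (i), A# diminished (ii°), B major (III), C# minor (iv), D# minor (v), E major (VI), F# major (VII).
Triads in C# minor (natural minor): C# minor (i), D# diminished (ii°), E major (III), F# minor (iv), G# minor (v), A major (VI), B major (VII).
Shared triads with their functions: G# minor (i in G# minor, v in C# minor); B major (III in G# minor, VII in C# minor); C# minor (iv in G# minor, i in C# minor); E major (VI in G# minor, III in C# minor).

G#m, B, C#m, E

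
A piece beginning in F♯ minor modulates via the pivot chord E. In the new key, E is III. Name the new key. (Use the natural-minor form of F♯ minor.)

C♯ minor

The numeral III denotes a major triad on scale degree 3. With E on degree 3, the tonic of the new key is C♯.
Degree 3 carries a major triad in natural-minor keys, so the destination is C♯ minor.
Check: the diatonic triads of C♯ minor (natural minor) are C♯m (i), D♯dim (ii°), E (III), F♯m (iv), G♯m (v), A (VI), B (VII) — E is indeed III.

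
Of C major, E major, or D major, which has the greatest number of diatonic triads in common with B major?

E major

Triads of B major: B major (I), C# minor (ii), D# minor (iii), E major (IV), F# major (V), G# minor (vi), A# diminished (vii°).
C major shares 0: none.
E major shares 4: B, C#m, E, G#m.
D major shares 0: none.
The most common triads (4) are shared with E major.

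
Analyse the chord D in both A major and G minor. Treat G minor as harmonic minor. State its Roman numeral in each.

The scale of A major is A B C# D E F# G#; D is degree 4, and the triad built there (D-F#-A) is major, so it is IV.
The scale of G minor (harmonic minor) is G A Bb C D Eb F#; D is degree 5, and the triad built there (D-F#-A) is major, so it is V.

IV in A major; V in G minor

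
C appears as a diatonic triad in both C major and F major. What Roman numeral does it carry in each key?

The scale of C major is C D E F G A B; C is degree 1, and the triad built there (C-E-G) is major, so it is I.
The scale of F major is F G A Bb C D E; C is degree 5, and the triad built there (C-E-G) is major, so it is V.

I in C major; V in F major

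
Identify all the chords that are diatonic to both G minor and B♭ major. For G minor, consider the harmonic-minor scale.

Triads in G minor (harmonic minor): G minor (i), A diminished (ii°), B♭ augmented (III+), C minor (iv), D major (V), E♭ major (VI), F♯ diminished (vii°).
Triads in B♭ major: B♭ major (I), C minor (ii), D minor (iii), E♭ major (IV), F major (V), G minor (vi), A diminished (vii°).
Shared triads with their functions: G minor (i in G minor, vi in B♭ major); A diminished (ii° in G minor, vii° in B♭ major); C minor (iv in G minor, ii in B♭ major); E♭ major (VI in G minor, IV in B♭ major).

Gm, Adim, Cm, E♭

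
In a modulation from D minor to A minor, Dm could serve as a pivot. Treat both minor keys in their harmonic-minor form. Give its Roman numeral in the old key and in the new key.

The scale of D minor (harmonic minor) is D E F G A Bb C#; D is degree 1, and the triad built there (D-F-A) is minor, so it is i.
The scale of A minor (harmonic minor) is A B C D E F G#; D is degree 4, and the triad built there (D-F-A) is minor, so it is iv.

i in D minor; iv in A minor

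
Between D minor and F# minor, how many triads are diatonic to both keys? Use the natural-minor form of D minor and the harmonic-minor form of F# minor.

0

Diatonic triads of D minor (natural minor): Dm (i), Edim (ii°), F (III), Gm (iv), Am (v), Bb (VI), C (VII).
Diatonic triads of F# minor (harmonic minor): F#m (i), G#dim (ii°), Aaug (III+), Bm (iv), C# (V), D (VI), E#dim (vii°).
No triad has the same root and quality in both keys.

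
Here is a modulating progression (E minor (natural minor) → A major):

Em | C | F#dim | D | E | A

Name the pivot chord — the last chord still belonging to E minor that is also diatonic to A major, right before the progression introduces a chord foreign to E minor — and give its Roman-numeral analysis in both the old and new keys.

Chords diatonic to E minor: Em, F#dim, G, Am, Bm, C, D.
Reading the progression, the first chord not in that set is E, so the modulation leaves E minor there.
The chord immediately before E is D, which is diatonic to both keys: VII in E minor and IV in A major.

D — VII in E minor, IV in A major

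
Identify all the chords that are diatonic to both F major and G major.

Am, C

Triads in F major: F major (I), G minor (ii), A minor (iii), Bb major (IV), C major (V), D minor (vi), E diminished (vii°).
Triads in G major: G major (I), A minor (ii), B minor (iii), C major (IV), D major (V), E minor (vi), F# diminished (vii°).
Shared triads with their functions: A minor (iii in F major, ii in G major); C major (V in F major, IV in G major).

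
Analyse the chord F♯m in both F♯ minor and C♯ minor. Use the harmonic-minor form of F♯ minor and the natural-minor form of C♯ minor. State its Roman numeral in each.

i in F♯ minor; iv in C♯ minor

The scale of F♯ minor (harmonic minor) is F♯ G♯ A B C♯ D E♯; F♯ is degree 1, and the triad built there (F♯-A-C♯) is minor, so it is i.
The scale of C♯ minor (natural minor) is C♯ D♯ E F♯ G♯ A B; F♯ is degree 4, and the triad built there (F♯-A-C♯) is minor, so it is iv.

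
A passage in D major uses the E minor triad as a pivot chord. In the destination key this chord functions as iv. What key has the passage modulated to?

B minor

The numeral iv denotes a minor triad on scale degree 4. With E on degree 4, the tonic of the new key is B.
Degree 4 carries a minor triad in minor keys, so the destination is B minor.
Check: the diatonic triads of B minor (natural minor) are Bm (i), C♯dim (ii°), D (III), Em (iv), F♯m (v), G (VI), A (VII) — E minor is indeed iv.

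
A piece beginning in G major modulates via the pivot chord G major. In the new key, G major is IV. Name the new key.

D major

The numeral IV denotes a major triad on scale degree 4. With G on degree 4, the tonic of the new key is D.
Degree 4 carries a major triad in major keys, so the destination is D major.
Check: the diatonic triads of D major are D (I), Em (ii), F#m (iii), G (IV), A (V), Bm (vi), C#dim (vii°) — G major is indeed IV.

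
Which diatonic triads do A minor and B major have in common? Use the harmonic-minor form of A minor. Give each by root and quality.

Triads in A minor (harmonic minor): A minor (i), B diminished (ii°), C augmented (III+), D minor (iv), E major (V), F major (VI), G♯ diminished (vii°).
Triads in B major: B major (I), C♯ minor (ii), D♯ minor (iii), E major (IV), F♯ major (V), G♯ minor (vi), A♯ diminished (vii°).
Shared triads with their functions: E major (V in A minor, IV in B major).

E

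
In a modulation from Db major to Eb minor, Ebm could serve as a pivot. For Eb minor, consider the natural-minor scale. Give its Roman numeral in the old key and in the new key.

ii in Db major; i in Eb minor

The scale of Db major is Db Eb F Gb Ab Bb C; Eb is degree 2, and the triad built there (Eb-Gb-Bb) is minor, so it is ii.
The scale of Eb minor (natural minor) is Eb F Gb Ab Bb Cb Db; Eb is degree 1, and the triad built there (Eb-Gb-Bb) is minor, so it is i.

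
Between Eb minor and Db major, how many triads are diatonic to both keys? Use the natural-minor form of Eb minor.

4

Diatonic triads of Eb minor (natural minor): Ebm (i), Fdim (ii°), Gb (III), Abm (iv), Bbm (v), Cb (VI), Db (VII).
Diatonic triads of Db major: Db (I), Ebm (ii), Fm (iii), Gb (IV), Ab (V), Bbm (vi), Cdim (vii°).
Matching root and quality in both lists: Ebm, Gb, Bbm, Db.
That gives 4 common triads.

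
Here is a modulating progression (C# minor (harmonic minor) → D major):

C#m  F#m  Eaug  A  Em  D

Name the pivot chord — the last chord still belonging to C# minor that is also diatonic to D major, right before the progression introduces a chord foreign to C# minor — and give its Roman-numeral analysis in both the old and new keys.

Chords diatonic to C# minor: C#m, D#dim, Eaug, F#m, G#, A, B#dim.
Reading the progression, the first chord not in that set is Em, so the modulation leaves C# minor there.
The chord immediately before Em is A, which is diatonic to both keys: VI in C# minor and V in D major.

A — VI in C# minor, V in D major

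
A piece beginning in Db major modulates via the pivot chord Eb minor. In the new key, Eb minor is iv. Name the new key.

The numeral iv denotes a minor triad on scale degree 4. With Eb on degree 4, the tonic of the new key is Bb.
Degree 4 carries a minor triad in minor keys, so the destination is Bb minor.
Check: the diatonic triads of Bb minor (natural minor) are Bbm (i), Cdim (ii°), Db (III), Ebm (iv), Fm (v), Gb (VI), Ab (VII) — Eb minor is indeed iv.

Bb minor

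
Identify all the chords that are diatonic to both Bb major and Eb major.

Triads in Bb major: Bb major (I), C minor (ii), D minor (iii), Eb major (IV), F major (V), G minor (vi), A diminished (vii°).
Triads in Eb major: Eb major (I), F minor (ii), G minor (iii), Ab major (IV), Bb major (V), C minor (vi), D diminished (vii°).
Shared triads with their functions: Bb major (I in Bb major, V in Eb major); C minor (ii in Bb major, vi in Eb major); Eb major (IV in Bb major, I in Eb major); G minor (vi in Bb major, iii in Eb major).

Bb, Cm, Eb, Gm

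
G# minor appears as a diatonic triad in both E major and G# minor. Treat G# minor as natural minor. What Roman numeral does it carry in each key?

The scale of E major is E F# G# A B C# D#; G# is degree 3, and the triad built there (G#-B-D#) is minor, so it is iii.
The scale of G# minor (natural minor) is G# A# B C# D# E F#; G# is degree 1, and the triad built there (G#-B-D#) is minor, so it is i.

iii in E major; i in G# minor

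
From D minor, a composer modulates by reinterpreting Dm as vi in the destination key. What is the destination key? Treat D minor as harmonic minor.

The numeral vi denotes a minor triad on scale degree 6. With D on degree 6, the tonic of the new key is F.
Degree 6 carries a minor triad in major keys, so the destination is F major.
Check: the diatonic triads of F major are F (I), Gm (ii), Am (iii), Bb (IV), C (V), Dm (vi), Edim (vii°) — Dm is indeed vi.

F major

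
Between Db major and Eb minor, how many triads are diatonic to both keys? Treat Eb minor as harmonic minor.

Diatonic triads of Db major: Db (I), Ebm (ii), Fm (iii), Gb (IV), Ab (V), Bbm (vi), Cdim (vii°).
Diatonic triads of Eb minor (harmonic minor): Ebm (i), Fdim (ii°), Gbaug (III+), Abm (iv), Bb (V), Cb (VI), Ddim (vii°).
Matching root and quality in both lists: Ebm.
That gives 1 common triad.

1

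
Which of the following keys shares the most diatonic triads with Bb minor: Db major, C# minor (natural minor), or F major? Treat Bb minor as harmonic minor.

Db major

Triads of Bb minor (harmonic minor): Bb minor (i), C diminished (ii°), Db augmented (III+), Eb minor (iv), F major (V), Gb major (VI), A diminished (vii°).
Db major shares 4: Bbm, Cdim, Ebm, Gb.
C# minor (natural minor) shares 0: none.
F major shares 1: F.
The most common triads (4) are shared with Db major.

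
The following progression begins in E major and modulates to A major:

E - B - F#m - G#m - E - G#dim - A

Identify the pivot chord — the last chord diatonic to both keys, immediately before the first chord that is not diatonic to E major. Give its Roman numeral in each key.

Chords diatonic to E major: E, F#m, G#m, A, B, C#m, D#dim.
Reading the progression, the first chord not in that set is G#dim, so the modulation leaves E major there.
The chord immediately before G#dim is E, which is diatonic to both keys: I in E major and V in A major.

E — I in E major, V in A major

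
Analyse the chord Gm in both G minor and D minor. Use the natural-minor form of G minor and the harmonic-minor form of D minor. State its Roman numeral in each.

The scale of G minor (natural minor) is G A Bb C D Eb F; G is degree 1, and the triad built there (G-Bb-D) is minor, so it is i.
The scale of D minor (harmonic minor) is D E F G A Bb C#; G is degree 4, and the triad built there (G-Bb-D) is minor, so it is iv.

i in G minor; iv in D minor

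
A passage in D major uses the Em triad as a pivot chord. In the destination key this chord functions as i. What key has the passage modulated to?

E minor

The numeral i denotes a minor triad on scale degree 1. With E on degree 1, the tonic of the new key is E.
Degree 1 carries a minor triad in minor keys, so the destination is E minor.
Check: the diatonic triads of E minor (natural minor) are Em (i), F#dim (ii°), G (III), Am (iv), Bm (v), C (VI), D (VII) — Em is indeed i.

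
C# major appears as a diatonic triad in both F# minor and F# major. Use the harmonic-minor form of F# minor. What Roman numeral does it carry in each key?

V in F# minor; V in F# major

The scale of F# minor (harmonic minor) is F# G# A B C# D E#; C# is degree 5, and the triad built there (C#-E#-G#) is major, so it is V.
The scale of F# major is F# G# A# B C# D# E#; C# is degree 5, and the triad built there (C#-E#-G#) is major, so it is V.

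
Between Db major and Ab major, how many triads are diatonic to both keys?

Diatonic triads of Db major: Db (I), Ebm (ii), Fm (iii), Gb (IV), Ab (V), Bbm (vi), Cdim (vii°).
Diatonic triads of Ab major: Ab (I), Bbm (ii), Cm (iii), Db (IV), Eb (V), Fm (vi), Gdim (vii°).
Matching root and quality in both lists: Db, Fm, Ab, Bbm.
That gives 4 common triads.

4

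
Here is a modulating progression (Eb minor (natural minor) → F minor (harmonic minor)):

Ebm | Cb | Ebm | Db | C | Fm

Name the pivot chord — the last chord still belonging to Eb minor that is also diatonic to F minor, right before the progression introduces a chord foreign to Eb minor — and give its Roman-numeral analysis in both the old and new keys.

Chords diatonic to Eb minor: Ebm, Fdim, Gb, Abm, Bbm, Cb, Db.
Reading the progression, the first chord not in that set is C, so the modulation leaves Eb minor there.
The chord immediately before C is Db, which is diatonic to both keys: VII in Eb minor and VI in F minor.

Db — VII in Eb minor, VI in F minor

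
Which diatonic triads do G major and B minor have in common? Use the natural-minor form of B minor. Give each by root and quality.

Triads in G major: G (I), Am (ii), Bm (iii), C (IV), D (V), Em (vi), F#dim (vii°).
Triads in B minor (natural minor): Bm (i), C#dim (ii°), D (III), Em (iv), F#m (v), G (VI), A (VII).
Shared triads with their functions: G (I in G major, VI in B minor); Bm (iii in G major, i in B minor); D (V in G major, III in B minor); Em (vi in G major, iv in B minor).

G, Bm, D, Em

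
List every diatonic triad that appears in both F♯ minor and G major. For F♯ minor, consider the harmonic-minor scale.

Triads in F♯ minor (harmonic minor): F♯ minor (i), G♯ diminished (ii°), A augmented (III+), B minor (iv), C♯ major (V), D major (VI), E♯ diminished (vii°).
Triads in G major: G major (I), A minor (ii), B minor (iii), C major (IV), D major (V), E minor (vi), F♯ diminished (vii°).
Shared triads with their functions: B minor (iv in F♯ minor, iii in G major); D major (VI in F♯ minor, V in G major).

Bm, D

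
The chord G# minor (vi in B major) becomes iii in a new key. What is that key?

The numeral iii denotes a minor triad on scale degree 3. With G# on degree 3, the tonic of the new key is E.
Degree 3 carries a minor triad in major keys, so the destination is E major.
Check: the diatonic triads of E major are E (I), F#m (ii), G#m (iii), A (IV), B (V), C#m (vi), D#dim (vii°) — G# minor is indeed iii.

E major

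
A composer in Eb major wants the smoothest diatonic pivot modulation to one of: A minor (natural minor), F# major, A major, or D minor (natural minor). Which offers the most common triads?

D minor

Triads of Eb major: Eb major (I), F minor (ii), G minor (iii), Ab major (IV), Bb major (V), C minor (vi), D diminished (vii°).
A minor (natural minor) shares 0: none.
F# major shares 0: none.
A major shares 0: none.
D minor (natural minor) shares 2: Gm, Bb.
The most common triads (2) are shared with D minor.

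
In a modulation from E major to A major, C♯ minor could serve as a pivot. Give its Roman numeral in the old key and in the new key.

The scale of E major is E F♯ G♯ A B C♯ D♯; C♯ is degree 6, and the triad built there (C♯-E-G♯) is minor, so it is vi.
The scale of A major is A B C♯ D E F♯ G♯; C♯ is degree 3, and the triad built there (C♯-E-G♯) is minor, so it is iii.

vi in E major; iii in A major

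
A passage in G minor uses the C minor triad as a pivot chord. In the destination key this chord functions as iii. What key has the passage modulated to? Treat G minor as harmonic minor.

The numeral iii denotes a minor triad on scale degree 3. With C on degree 3, the tonic of the new key is Ab.
Degree 3 carries a minor triad in major keys, so the destination is Ab major.
Check: the diatonic triads of Ab major are Ab (I), Bbm (ii), Cm (iii), Db (IV), Eb (V), Fm (vi), Gdim (vii°) — C minor is indeed iii.

Ab major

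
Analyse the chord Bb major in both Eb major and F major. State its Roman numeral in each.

The scale of Eb major is Eb F G Ab Bb C D; Bb is degree 5, and the triad built there (Bb-D-F) is major, so it is V.
The scale of F major is F G A Bb C D E; Bb is degree 4, and the triad built there (Bb-D-F) is major, so it is IV.

V in Eb major; IV in F major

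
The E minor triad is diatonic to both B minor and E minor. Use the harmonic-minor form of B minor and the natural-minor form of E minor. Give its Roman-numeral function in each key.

The scale of B minor (harmonic minor) is B C♯ D E F♯ G A♯; E is degree 4, and the triad built there (E-G-B) is minor, so it is iv.
The scale of E minor (natural minor) is E F♯ G A B C D; E is degree 1, and the triad built there (E-G-B) is minor, so it is i.

iv in B minor; i in E minor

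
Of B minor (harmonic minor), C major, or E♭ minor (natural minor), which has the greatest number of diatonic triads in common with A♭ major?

Triads of A♭ major: A♭ major (I), B♭ minor (ii), C minor (iii), D♭ major (IV), E♭ major (V), F minor (vi), G diminished (vii°).
B minor (harmonic minor) shares 0: none.
C major shares 0: none.
E♭ minor (natural minor) shares 2: B♭m, D♭.
The most common triads (2) are shared with E♭ minor.

E♭ minor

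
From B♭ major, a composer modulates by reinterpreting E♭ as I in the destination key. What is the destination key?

The numeral I denotes a major triad on scale degree 1. With E♭ on degree 1, the tonic of the new key is E♭.
Degree 1 carries a major triad in major keys, so the destination is E♭ major.
Check: the diatonic triads of E♭ major are E♭ (I), Fm (ii), Gm (iii), A♭ (IV), B♭ (V), Cm (vi), Ddim (vii°) — E♭ is indeed I.

E♭ major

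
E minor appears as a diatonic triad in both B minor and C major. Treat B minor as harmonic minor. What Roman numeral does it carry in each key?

iv in B minor; iii in C major

The scale of B minor (harmonic minor) is B C♯ D E F♯ G A♯; E is degree 4, and the triad built there (E-G-B) is minor, so it is iv.
The scale of C major is C D E F G A B; E is degree 3, and the triad built there (E-G-B) is minor, so it is iii.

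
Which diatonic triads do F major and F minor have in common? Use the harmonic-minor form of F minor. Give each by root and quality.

C, Edim

Triads in F major: F (I), Gm (ii), Am (iii), Bb (IV), C (V), Dm (vi), Edim (vii°).
Triads in F minor (harmonic minor): Fm (i), Gdim (ii°), Abaug (III+), Bbm (iv), C (V), Db (VI), Edim (vii°).
Shared triads with their functions: C (V in F major, V in F minor); Edim (vii° in F major, vii° in F minor).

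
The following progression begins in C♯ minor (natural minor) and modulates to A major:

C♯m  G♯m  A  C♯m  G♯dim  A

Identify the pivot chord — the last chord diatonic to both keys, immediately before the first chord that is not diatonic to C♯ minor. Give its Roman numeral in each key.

C♯m — i in C♯ minor, iii in A major

Chords diatonic to C♯ minor: C♯m, D♯dim, E, F♯m, G♯m, A, B.
Reading the progression, the first chord not in that set is G♯dim, so the modulation leaves C♯ minor there.
The chord immediately before G♯dim is C♯m, which is diatonic to both keys: i in C♯ minor and iii in A major.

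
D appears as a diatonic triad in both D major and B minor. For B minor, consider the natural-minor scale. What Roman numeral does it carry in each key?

The scale of D major is D E F# G A B C#; D is degree 1, and the triad built there (D-F#-A) is major, so it is I.
The scale of B minor (natural minor) is B C# D E F# G A; D is degree 3, and the triad built there (D-F#-A) is major, so it is III.

I in D major; III in B minor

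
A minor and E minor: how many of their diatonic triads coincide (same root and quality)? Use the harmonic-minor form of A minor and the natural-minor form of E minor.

1

Diatonic triads of A minor (harmonic minor): Am (i), Bdim (ii°), Caug (III+), Dm (iv), E (V), F (VI), G#dim (vii°).
Diatonic triads of E minor (natural minor): Em (i), F#dim (ii°), G (III), Am (iv), Bm (v), C (VI), D (VII).
Matching root and quality in both lists: Am.
That gives 1 common triad.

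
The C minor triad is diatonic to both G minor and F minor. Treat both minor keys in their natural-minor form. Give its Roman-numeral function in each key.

The scale of G minor (natural minor) is G A Bb C D Eb F; C is degree 4, and the triad built there (C-Eb-G) is minor, so it is iv.
The scale of F minor (natural minor) is F G Ab Bb C Db Eb; C is degree 5, and the triad built there (C-Eb-G) is minor, so it is v.

iv in G minor; v in F minor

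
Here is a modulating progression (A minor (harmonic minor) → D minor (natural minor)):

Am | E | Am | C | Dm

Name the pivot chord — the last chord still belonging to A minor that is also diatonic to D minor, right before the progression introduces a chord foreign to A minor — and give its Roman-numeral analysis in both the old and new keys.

Am — i in A minor, v in D minor

Chords diatonic to A minor: Am, Bdim, Caug, Dm, E, F, G#dim.
Reading the progression, the first chord not in that set is C, so the modulation leaves A minor there.
The chord immediately before C is Am, which is diatonic to both keys: i in A minor and v in D minor.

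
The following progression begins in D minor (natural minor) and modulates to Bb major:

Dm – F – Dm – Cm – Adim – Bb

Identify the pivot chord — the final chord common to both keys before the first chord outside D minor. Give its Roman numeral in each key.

Dm — i in D minor, iii in Bb major

Chords diatonic to D minor: Dm, Edim, F, Gm, Am, Bb, C.
Reading the progression, the first chord not in that set is Cm, so the modulation leaves D minor there.
The chord immediately before Cm is Dm, which is diatonic to both keys: i in D minor and iii in Bb major.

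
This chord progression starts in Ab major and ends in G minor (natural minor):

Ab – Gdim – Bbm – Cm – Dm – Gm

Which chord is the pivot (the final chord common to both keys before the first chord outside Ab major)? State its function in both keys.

Cm — iii in Ab major, iv in G minor

Chords diatonic to Ab major: Ab, Bbm, Cm, Db, Eb, Fm, Gdim.
Reading the progression, the first chord not in that set is Dm, so the modulation leaves Ab major there.
The chord immediately before Dm is Cm, which is diatonic to both keys: iii in Ab major and iv in G minor.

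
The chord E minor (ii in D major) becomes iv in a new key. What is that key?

The numeral iv denotes a minor triad on scale degree 4. With E on degree 4, the tonic of the new key is B.
Degree 4 carries a minor triad in minor keys, so the destination is B minor.
Check: the diatonic triads of B minor (natural minor) are Bm (i), C#dim (ii°), D (III), Em (iv), F#m (v), G (VI), A (VII) — E minor is indeed iv.

B minor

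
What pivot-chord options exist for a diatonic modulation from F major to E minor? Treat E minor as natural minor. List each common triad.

Am, C

Triads in F major: F (I), Gm (ii), Am (iii), B♭ (IV), C (V), Dm (vi), Edim (vii°).
Triads in E minor (natural minor): Em (i), F♯dim (ii°), G (III), Am (iv), Bm (v), C (VI), D (VII).
Shared triads with their functions: Am (iii in F major, iv in E minor); C (V in F major, VI in E minor).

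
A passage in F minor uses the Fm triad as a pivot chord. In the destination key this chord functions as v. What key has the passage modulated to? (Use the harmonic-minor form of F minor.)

Bb minor

The numeral v denotes a minor triad on scale degree 5. With F on degree 5, the tonic of the new key is Bb.
Degree 5 carries a minor triad in natural-minor keys, so the destination is Bb minor.
Check: the diatonic triads of Bb minor (natural minor) are Bbm (i), Cdim (ii°), Db (III), Ebm (iv), Fm (v), Gb (VI), Ab (VII) — Fm is indeed v.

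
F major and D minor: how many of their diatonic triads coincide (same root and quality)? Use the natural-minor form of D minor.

Diatonic triads of F major: F (I), Gm (ii), Am (iii), Bb (IV), C (V), Dm (vi), Edim (vii°).
Diatonic triads of D minor (natural minor): Dm (i), Edim (ii°), F (III), Gm (iv), Am (v), Bb (VI), C (VII).
Matching root and quality in both lists: F, Gm, Am, Bb, C, Dm, Edim.
That gives 7 common triads.

7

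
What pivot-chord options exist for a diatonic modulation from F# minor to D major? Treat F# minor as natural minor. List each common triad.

Triads in F# minor (natural minor): F#m (i), G#dim (ii°), A (III), Bm (iv), C#m (v), D (VI), E (VII).
Triads in D major: D (I), Em (ii), F#m (iii), G (IV), A (V), Bm (vi), C#dim (vii°).
Shared triads with their functions: F#m (i in F# minor, iii in D major); A (III in F# minor, V in D major); Bm (iv in F# minor, vi in D major); D (VI in F# minor, I in D major).

F#m, A, Bm, D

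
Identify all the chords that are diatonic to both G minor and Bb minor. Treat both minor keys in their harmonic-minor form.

Adim

Triads in G minor (harmonic minor): Gm (i), Adim (ii°), Bbaug (III+), Cm (iv), D (V), Eb (VI), F#dim (vii°).
Triads in Bb minor (harmonic minor): Bbm (i), Cdim (ii°), Dbaug (III+), Ebm (iv), F (V), Gb (VI), Adim (vii°).
Shared triads with their functions: Adim (ii° in G minor, vii° in Bb minor).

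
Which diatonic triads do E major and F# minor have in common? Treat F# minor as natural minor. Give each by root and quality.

Triads in E major: E (I), F#m (ii), G#m (iii), A (IV), B (V), C#m (vi), D#dim (vii°).
Triads in F# minor (natural minor): F#m (i), G#dim (ii°), A (III), Bm (iv), C#m (v), D (VI), E (VII).
Shared triads with their functions: E (I in E major, VII in F# minor); F#m (ii in E major, i in F# minor); A (IV in E major, III in F# minor); C#m (vi in E major, v in F# minor).

E, F#m, A, C#m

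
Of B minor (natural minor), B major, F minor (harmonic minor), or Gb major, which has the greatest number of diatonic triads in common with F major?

Triads of F major: F major (I), G minor (ii), A minor (iii), Bb major (IV), C major (V), D minor (vi), E diminished (vii°).
B minor (natural minor) shares 0: none.
B major shares 0: none.
F minor (harmonic minor) shares 2: C, Edim.
Gb major shares 0: none.
The most common triads (2) are shared with F minor.

F minor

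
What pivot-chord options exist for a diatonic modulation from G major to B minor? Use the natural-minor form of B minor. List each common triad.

Triads in G major: G (I), Am (ii), Bm (iii), C (IV), D (V), Em (vi), F♯dim (vii°).
Triads in B minor (natural minor): Bm (i), C♯dim (ii°), D (III), Em (iv), F♯m (v), G (VI), A (VII).
Shared triads with their functions: G (I in G major, VI in B minor); Bm (iii in G major, i in B minor); D (V in G major, III in B minor); Em (vi in G major, iv in B minor).

G, Bm, D, Em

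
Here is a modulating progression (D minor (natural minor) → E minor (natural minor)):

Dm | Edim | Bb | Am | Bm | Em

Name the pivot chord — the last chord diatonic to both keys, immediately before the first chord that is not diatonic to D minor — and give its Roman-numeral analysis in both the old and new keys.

Am — v in D minor, iv in E minor

Chords diatonic to D minor: Dm, Edim, F, Gm, Am, Bb, C.
Reading the progression, the first chord not in that set is Bm, so the modulation leaves D minor there.
The chord immediately before Bm is Am, which is diatonic to both keys: v in D minor and iv in E minor.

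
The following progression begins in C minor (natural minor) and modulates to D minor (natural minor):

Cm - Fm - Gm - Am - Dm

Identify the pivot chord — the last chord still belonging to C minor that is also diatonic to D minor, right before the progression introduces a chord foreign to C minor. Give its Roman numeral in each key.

Chords diatonic to C minor: Cm, Ddim, Eb, Fm, Gm, Ab, Bb.
Reading the progression, the first chord not in that set is Am, so the modulation leaves C minor there.
The chord immediately before Am is Gm, which is diatonic to both keys: v in C minor and iv in D minor.

Gm — v in C minor, iv in D minor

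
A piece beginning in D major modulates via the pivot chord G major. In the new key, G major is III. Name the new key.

The numeral III denotes a major triad on scale degree 3. With G on degree 3, the tonic of the new key is E.
Degree 3 carries a major triad in natural-minor keys, so the destination is E minor.
Check: the diatonic triads of E minor (natural minor) are Em (i), F♯dim (ii°), G (III), Am (iv), Bm (v), C (VI), D (VII) — G major is indeed III.

E minor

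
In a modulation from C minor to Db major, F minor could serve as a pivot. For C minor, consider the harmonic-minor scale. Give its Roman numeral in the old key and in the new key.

iv in C minor; iii in Db major

The scale of C minor (harmonic minor) is C D Eb F G Ab B; F is degree 4, and the triad built there (F-Ab-C) is minor, so it is iv.
The scale of Db major is Db Eb F Gb Ab Bb C; F is degree 3, and the triad built there (F-Ab-C) is minor, so it is iii.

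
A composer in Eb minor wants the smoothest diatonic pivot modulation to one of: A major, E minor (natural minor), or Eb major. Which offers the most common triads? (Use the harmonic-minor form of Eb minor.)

Eb major

Triads of Eb minor (harmonic minor): Ebm (i), Fdim (ii°), Gbaug (III+), Abm (iv), Bb (V), Cb (VI), Ddim (vii°).
A major shares 0: none.
E minor (natural minor) shares 0: none.
Eb major shares 2: Bb, Ddim.
The most common triads (2) are shared with Eb major.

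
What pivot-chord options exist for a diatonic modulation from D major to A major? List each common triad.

Triads in D major: D major (I), E minor (ii), F♯ minor (iii), G major (IV), A major (V), B minor (vi), C♯ diminished (vii°).
Triads in A major: A major (I), B minor (ii), C♯ minor (iii), D major (IV), E major (V), F♯ minor (vi), G♯ diminished (vii°).
Shared triads with their functions: D major (I in D major, IV in A major); F♯ minor (iii in D major, vi in A major); A major (V in D major, I in A major); B minor (vi in D major, ii in A major).

D, F♯m, A, Bm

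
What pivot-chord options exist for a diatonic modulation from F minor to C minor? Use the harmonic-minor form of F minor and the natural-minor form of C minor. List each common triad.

Triads in F minor (harmonic minor): F minor (i), G diminished (ii°), Ab augmented (III+), Bb minor (iv), C major (V), Db major (VI), E diminished (vii°).
Triads in C minor (natural minor): C minor (i), D diminished (ii°), Eb major (III), F minor (iv), G minor (v), Ab major (VI), Bb major (VII).
Shared triads with their functions: F minor (i in F minor, iv in C minor).

Fm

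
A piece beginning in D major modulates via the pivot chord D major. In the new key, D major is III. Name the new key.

The numeral III denotes a major triad on scale degree 3. With D on degree 3, the tonic of the new key is B.
Degree 3 carries a major triad in natural-minor keys, so the destination is B minor.
Check: the diatonic triads of B minor (natural minor) are Bm (i), C♯dim (ii°), D (III), Em (iv), F♯m (v), G (VI), A (VII) — D major is indeed III.

B minor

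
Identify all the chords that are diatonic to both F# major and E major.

G#m, B

Triads in F# major: F# (I), G#m (ii), A#m (iii), B (IV), C# (V), D#m (vi), E#dim (vii°).
Triads in E major: E (I), F#m (ii), G#m (iii), A (IV), B (V), C#m (vi), D#dim (vii°).
Shared triads with their functions: G#m (ii in F# major, iii in E major); B (IV in F# major, V in E major).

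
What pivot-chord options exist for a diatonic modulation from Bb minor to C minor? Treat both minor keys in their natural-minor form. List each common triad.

Fm, Ab

Triads in Bb minor (natural minor): Bb minor (i), C diminished (ii°), Db major (III), Eb minor (iv), F minor (v), Gb major (VI), Ab major (VII).
Triads in C minor (natural minor): C minor (i), D diminished (ii°), Eb major (III), F minor (iv), G minor (v), Ab major (VI), Bb major (VII).
Shared triads with their functions: F minor (v in Bb minor, iv in C minor); Ab major (VII in Bb minor, VI in C minor).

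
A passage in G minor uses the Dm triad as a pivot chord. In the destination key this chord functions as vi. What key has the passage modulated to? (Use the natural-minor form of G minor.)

The numeral vi denotes a minor triad on scale degree 6. With D on degree 6, the tonic of the new key is F.
Degree 6 carries a minor triad in major keys, so the destination is F major.
Check: the diatonic triads of F major are F (I), Gm (ii), Am (iii), Bb (IV), C (V), Dm (vi), Edim (vii°) — Dm is indeed vi.

F major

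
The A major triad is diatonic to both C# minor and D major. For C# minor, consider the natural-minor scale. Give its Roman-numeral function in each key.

VI in C# minor; V in D major

The scale of C# minor (natural minor) is C# D# E F# G# A B; A is degree 6, and the triad built there (A-C#-E) is major, so it is VI.
The scale of D major is D E F# G A B C#; A is degree 5, and the triad built there (A-C#-E) is major, so it is V.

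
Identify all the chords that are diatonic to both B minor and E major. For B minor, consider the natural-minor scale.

F#m, A

Triads in B minor (natural minor): Bm (i), C#dim (ii°), D (III), Em (iv), F#m (v), G (VI), A (VII).
Triads in E major: E (I), F#m (ii), G#m (iii), A (IV), B (V), C#m (vi), D#dim (vii°).
Shared triads with their functions: F#m (v in B minor, ii in E major); A (VII in B minor, IV in E major).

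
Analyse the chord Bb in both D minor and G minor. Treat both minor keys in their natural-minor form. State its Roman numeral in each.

The scale of D minor (natural minor) is D E F G A Bb C; Bb is degree 6, and the triad built there (Bb-D-F) is major, so it is VI.
The scale of G minor (natural minor) is G A Bb C D Eb F; Bb is degree 3, and the triad built there (Bb-D-F) is major, so it is III.

VI in D minor; III in G minor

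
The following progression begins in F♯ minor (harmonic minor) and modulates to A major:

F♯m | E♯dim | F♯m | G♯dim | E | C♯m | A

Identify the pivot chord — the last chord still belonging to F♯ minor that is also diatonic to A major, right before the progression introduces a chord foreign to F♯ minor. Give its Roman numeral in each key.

G♯dim — ii° in F♯ minor, vii° in A major

Chords diatonic to F♯ minor: F♯m, G♯dim, Aaug, Bm, C♯, D, E♯dim.
Reading the progression, the first chord not in that set is E, so the modulation leaves F♯ minor there.
The chord immediately before E is G♯dim, which is diatonic to both keys: ii° in F♯ minor and vii° in A major.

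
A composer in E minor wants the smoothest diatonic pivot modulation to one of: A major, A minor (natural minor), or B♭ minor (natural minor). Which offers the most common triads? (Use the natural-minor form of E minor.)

Triads of E minor (natural minor): E minor (i), F♯ diminished (ii°), G major (III), A minor (iv), B minor (v), C major (VI), D major (VII).
A major shares 2: Bm, D.
A minor (natural minor) shares 4: Em, G, Am, C.
B♭ minor (natural minor) shares 0: none.
The most common triads (4) are shared with A minor.

A minor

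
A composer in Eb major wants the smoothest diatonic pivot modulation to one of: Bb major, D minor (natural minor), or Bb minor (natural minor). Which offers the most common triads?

Triads of Eb major: Eb major (I), F minor (ii), G minor (iii), Ab major (IV), Bb major (V), C minor (vi), D diminished (vii°).
Bb major shares 4: Eb, Gm, Bb, Cm.
D minor (natural minor) shares 2: Gm, Bb.
Bb minor (natural minor) shares 2: Fm, Ab.
The most common triads (4) are shared with Bb major.

Bb major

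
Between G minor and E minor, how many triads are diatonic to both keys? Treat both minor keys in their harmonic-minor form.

1

Diatonic triads of G minor (harmonic minor): G minor (i), A diminished (ii°), Bb augmented (III+), C minor (iv), D major (V), Eb major (VI), F# diminished (vii°).
Diatonic triads of E minor (harmonic minor): E minor (i), F# diminished (ii°), G augmented (III+), A minor (iv), B major (V), C major (VI), D# diminished (vii°).
Matching root and quality in both lists: F# diminished.
That gives 1 common triad.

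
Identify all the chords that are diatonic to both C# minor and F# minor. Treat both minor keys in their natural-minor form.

C#m, E, F#m, A

Triads in C# minor (natural minor): C#m (i), D#dim (ii°), E (III), F#m (iv), G#m (v), A (VI), B (VII).
Triads in F# minor (natural minor): F#m (i), G#dim (ii°), A (III), Bm (iv), C#m (v), D (VI), E (VII).
Shared triads with their functions: C#m (i in C# minor, v in F# minor); E (III in C# minor, VII in F# minor); F#m (iv in C# minor, i in F# minor); A (VI in C# minor, III in F# minor).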